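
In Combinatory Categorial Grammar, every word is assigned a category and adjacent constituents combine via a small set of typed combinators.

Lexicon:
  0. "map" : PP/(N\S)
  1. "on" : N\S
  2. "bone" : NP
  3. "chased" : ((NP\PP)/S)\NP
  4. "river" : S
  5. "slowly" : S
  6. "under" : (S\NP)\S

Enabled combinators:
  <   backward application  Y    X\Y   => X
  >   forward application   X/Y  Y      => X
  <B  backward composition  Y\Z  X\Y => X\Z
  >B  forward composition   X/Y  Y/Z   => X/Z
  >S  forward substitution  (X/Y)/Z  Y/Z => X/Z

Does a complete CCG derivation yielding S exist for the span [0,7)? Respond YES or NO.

[0,7] S   <
  [0,5] NP   <
    [0,2] PP   >
      [0,1] "map" : PP/(N\S)
      [1,2] "on" : N\S
    [2,5] NP\PP   >
      [2,4] (NP\PP)/S   <
        [2,3] "bone" : NP
        [3,4] "chased" : ((NP\PP)/S)\NP
      [4,5] "river" : S
  [5,7] S\NP   <
    [5,6] "slowly" : S
    [6,7] "under" : (S\NP)\S

YES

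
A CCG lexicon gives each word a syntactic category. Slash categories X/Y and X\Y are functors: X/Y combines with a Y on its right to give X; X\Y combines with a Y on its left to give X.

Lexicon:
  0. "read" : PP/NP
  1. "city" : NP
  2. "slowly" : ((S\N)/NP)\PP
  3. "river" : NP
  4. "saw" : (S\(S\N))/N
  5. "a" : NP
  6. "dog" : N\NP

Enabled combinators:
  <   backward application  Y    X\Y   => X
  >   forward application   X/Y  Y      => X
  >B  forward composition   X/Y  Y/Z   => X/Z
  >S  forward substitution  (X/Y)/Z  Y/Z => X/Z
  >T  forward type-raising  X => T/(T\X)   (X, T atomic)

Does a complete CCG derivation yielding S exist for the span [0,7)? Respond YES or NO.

[0,7] S   <
  [0,4] S\N   >
    [0,3] (S\N)/NP   <
      [0,2] PP   >
        [0,1] "read" : PP/NP
        [1,2] "city" : NP
      [2,3] "slowly" : ((S\N)/NP)\PP
    [3,4] "river" : NP
  [4,7] S\(S\N)   >
    [4,5] "saw" : (S\(S\N))/N
    [5,7] N   >
      [5,6] N/(N\NP)   >T
        [5,6] "a" : NP
      [6,7] "dog" : N\NP

YES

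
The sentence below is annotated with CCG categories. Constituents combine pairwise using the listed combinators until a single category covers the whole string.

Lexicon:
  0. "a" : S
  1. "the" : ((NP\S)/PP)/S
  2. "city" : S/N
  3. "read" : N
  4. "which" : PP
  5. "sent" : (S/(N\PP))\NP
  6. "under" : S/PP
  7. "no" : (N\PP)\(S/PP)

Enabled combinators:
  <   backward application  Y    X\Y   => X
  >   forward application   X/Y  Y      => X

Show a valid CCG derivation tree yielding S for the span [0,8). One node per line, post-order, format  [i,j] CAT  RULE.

[0,8] S   >
  [0,6] S/(N\PP)   <
    [0,5] NP   <
      [0,1] "a" : S
      [1,5] NP\S   >
        [1,4] (NP\S)/PP   >
          [1,2] "the" : ((NP\S)/PP)/S
          [2,4] S   >
            [2,3] "city" : S/N
            [3,4] "read" : N
        [4,5] "which" : PP
    [5,6] "sent" : (S/(N\PP))\NP
  [6,8] N\PP   <
    [6,7] "under" : S/PP
    [7,8] "no" : (N\PP)\(S/PP)

[0,1] S  lex  "a"
[1,2] ((NP\S)/PP)/S  lex  "the"
[2,3] S/N  lex  "city"
[3,4] N  lex  "read"
[2,4] S  >  k=3
[1,4] (NP\S)/PP  >  k=2
[4,5] PP  lex  "which"
[1,5] NP\S  >  k=4
[0,5] NP  <  k=1
[5,6] (S/(N\PP))\NP  lex  "sent"
[0,6] S/(N\PP)  <  k=5
[6,7] S/PP  lex  "under"
[7,8] (N\PP)\(S/PP)  lex  "no"
[6,8] N\PP  <  k=7
[0,8] S  >  k=6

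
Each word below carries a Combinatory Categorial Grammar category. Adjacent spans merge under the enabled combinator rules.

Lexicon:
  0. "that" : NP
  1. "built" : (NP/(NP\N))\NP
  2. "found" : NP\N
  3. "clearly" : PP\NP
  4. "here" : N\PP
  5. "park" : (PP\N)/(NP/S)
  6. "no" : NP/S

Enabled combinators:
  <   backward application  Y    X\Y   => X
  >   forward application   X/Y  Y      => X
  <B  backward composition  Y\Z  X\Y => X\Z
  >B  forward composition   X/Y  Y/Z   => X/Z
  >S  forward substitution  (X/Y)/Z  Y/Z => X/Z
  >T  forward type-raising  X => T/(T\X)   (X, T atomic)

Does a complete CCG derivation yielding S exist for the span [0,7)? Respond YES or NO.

NP (NP/(NP\N))\NP NP\N PP\NP N\PP (PP\N)/(NP/S) NP/S
CKY chart[0,7] = {N/(N\PP), NP/(NP\PP), PP, PP/(PP\PP), S/(S\PP)}; S ∉ chart

NO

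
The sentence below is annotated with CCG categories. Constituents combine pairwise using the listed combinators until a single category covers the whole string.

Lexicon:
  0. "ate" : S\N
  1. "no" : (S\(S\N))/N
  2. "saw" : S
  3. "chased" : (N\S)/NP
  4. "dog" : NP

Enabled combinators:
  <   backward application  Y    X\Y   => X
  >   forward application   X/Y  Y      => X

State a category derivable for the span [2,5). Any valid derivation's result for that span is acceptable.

N

[0,5] S   <
  [0,1] "ate" : S\N
  [1,5] S\(S\N)   >
    [1,2] "no" : (S\(S\N))/N
    [2,5] N   <
      [2,3] "saw" : S
      [3,5] N\S   >
        [3,4] "chased" : (N\S)/NP
        [4,5] "dog" : NP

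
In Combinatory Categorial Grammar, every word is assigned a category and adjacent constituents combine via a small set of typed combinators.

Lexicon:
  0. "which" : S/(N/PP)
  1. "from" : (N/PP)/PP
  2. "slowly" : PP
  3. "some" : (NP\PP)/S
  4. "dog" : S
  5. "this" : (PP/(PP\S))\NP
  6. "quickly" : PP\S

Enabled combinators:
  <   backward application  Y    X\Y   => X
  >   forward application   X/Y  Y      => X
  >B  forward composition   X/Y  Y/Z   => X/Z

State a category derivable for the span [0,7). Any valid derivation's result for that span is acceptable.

S

[0,7] S   >
  [0,2] S/PP   >B
    [0,1] "which" : S/(N/PP)
    [1,2] "from" : (N/PP)/PP
  [2,7] PP   >
    [2,6] PP/(PP\S)   <
      [2,5] NP   <
        [2,3] "slowly" : PP
        [3,5] NP\PP   >
          [3,4] "some" : (NP\PP)/S
          [4,5] "dog" : S
      [5,6] "this" : (PP/(PP\S))\NP
    [6,7] "quickly" : PP\S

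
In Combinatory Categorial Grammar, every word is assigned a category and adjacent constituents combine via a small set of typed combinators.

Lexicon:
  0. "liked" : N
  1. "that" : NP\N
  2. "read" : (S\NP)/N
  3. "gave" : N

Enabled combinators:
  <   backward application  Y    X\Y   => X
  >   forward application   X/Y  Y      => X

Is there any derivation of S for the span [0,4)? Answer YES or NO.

YES

[0,4] S   <
  [0,2] NP   <
    [0,1] "liked" : N
    [1,2] "that" : NP\N
  [2,4] S\NP   >
    [2,3] "read" : (S\NP)/N
    [3,4] "gave" : N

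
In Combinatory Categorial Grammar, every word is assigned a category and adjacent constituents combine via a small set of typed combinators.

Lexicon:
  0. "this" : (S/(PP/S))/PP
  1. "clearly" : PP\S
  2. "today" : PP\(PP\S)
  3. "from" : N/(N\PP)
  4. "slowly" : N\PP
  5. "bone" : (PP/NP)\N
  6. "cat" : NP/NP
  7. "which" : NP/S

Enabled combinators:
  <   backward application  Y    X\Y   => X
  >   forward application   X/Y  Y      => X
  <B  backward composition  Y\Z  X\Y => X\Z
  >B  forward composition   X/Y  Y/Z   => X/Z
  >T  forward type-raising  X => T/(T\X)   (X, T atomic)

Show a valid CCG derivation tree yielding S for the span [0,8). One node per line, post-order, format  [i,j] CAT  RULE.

[0,1] (S/(PP/S))/PP  lex  "this"
[1,2] PP\S  lex  "clearly"
[2,3] PP\(PP\S)  lex  "today"
[1,3] PP  <  k=2
[0,3] S/(PP/S)  >  k=1
[3,4] N/(N\PP)  lex  "from"
[4,5] N\PP  lex  "slowly"
[3,5] N  >  k=4
[5,6] (PP/NP)\N  lex  "bone"
[3,6] PP/NP  <  k=5
[6,7] NP/NP  lex  "cat"
[3,7] PP/NP  >B  k=6
[7,8] NP/S  lex  "which"
[3,8] PP/S  >B  k=7
[0,8] S  >  k=3

[0,8] S   >
  [0,3] S/(PP/S)   >
    [0,1] "this" : (S/(PP/S))/PP
    [1,3] PP   <
      [1,2] "clearly" : PP\S
      [2,3] "today" : PP\(PP\S)
  [3,8] PP/S   >B
    [3,7] PP/NP   >B
      [3,6] PP/NP   <
        [3,5] N   >
          [3,4] "from" : N/(N\PP)
          [4,5] "slowly" : N\PP
        [5,6] "bone" : (PP/NP)\N
      [6,7] "cat" : NP/NP
    [7,8] "which" : NP/S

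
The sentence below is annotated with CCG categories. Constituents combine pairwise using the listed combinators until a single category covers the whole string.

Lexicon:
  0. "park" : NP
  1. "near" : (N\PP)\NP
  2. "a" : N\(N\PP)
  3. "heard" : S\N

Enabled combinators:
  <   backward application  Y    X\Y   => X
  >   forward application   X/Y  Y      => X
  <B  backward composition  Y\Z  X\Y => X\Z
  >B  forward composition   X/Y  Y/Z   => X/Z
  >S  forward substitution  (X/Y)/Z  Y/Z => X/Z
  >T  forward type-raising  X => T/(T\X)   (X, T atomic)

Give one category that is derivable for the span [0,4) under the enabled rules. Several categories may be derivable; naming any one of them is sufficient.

S

[0,4] S   <
  [0,3] N   <
    [0,2] N\PP   <
      [0,1] "park" : NP
      [1,2] "near" : (N\PP)\NP
    [2,3] "a" : N\(N\PP)
  [3,4] "heard" : S\N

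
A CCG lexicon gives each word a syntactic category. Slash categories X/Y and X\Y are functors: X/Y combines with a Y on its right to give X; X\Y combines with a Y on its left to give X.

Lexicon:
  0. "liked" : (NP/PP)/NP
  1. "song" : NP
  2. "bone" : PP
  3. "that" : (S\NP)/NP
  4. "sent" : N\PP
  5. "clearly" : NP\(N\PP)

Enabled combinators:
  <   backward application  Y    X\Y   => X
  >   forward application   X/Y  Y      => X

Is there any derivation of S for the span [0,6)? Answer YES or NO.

YES

[0,6] S   <
  [0,3] NP   >
    [0,2] NP/PP   >
      [0,1] "liked" : (NP/PP)/NP
      [1,2] "song" : NP
    [2,3] "bone" : PP
  [3,6] S\NP   >
    [3,4] "that" : (S\NP)/NP
    [4,6] NP   <
      [4,5] "sent" : N\PP
      [5,6] "clearly" : NP\(N\PP)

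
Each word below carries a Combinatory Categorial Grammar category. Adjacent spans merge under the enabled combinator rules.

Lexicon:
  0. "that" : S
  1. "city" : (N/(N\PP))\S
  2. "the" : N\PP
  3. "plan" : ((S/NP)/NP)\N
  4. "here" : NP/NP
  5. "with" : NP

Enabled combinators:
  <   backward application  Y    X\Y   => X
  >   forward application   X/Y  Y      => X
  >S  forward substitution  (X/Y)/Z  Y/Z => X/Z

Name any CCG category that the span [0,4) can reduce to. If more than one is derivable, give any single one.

(S/NP)/NP

[0,6] S   >
  [0,5] S/NP   >S
    [0,4] (S/NP)/NP   <
      [0,3] N   >
        [0,2] N/(N\PP)   <
          [0,1] "that" : S
          [1,2] "city" : (N/(N\PP))\S
        [2,3] "the" : N\PP
      [3,4] "plan" : ((S/NP)/NP)\N
    [4,5] "here" : NP/NP
  [5,6] "with" : NP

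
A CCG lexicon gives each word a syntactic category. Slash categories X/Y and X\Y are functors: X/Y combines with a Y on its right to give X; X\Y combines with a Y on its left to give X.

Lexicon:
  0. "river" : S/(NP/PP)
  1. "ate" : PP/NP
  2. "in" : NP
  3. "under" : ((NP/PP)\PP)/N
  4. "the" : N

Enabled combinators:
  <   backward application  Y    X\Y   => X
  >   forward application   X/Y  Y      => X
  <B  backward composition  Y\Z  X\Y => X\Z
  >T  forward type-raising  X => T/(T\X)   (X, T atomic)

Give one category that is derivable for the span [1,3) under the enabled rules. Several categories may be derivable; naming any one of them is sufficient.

[0,5] S   >
  [0,1] "river" : S/(NP/PP)
  [1,5] NP/PP   <
    [1,3] PP   >
      [1,2] "ate" : PP/NP
      [2,3] "in" : NP
    [3,5] (NP/PP)\PP   >
      [3,4] "under" : ((NP/PP)\PP)/N
      [4,5] "the" : N

PP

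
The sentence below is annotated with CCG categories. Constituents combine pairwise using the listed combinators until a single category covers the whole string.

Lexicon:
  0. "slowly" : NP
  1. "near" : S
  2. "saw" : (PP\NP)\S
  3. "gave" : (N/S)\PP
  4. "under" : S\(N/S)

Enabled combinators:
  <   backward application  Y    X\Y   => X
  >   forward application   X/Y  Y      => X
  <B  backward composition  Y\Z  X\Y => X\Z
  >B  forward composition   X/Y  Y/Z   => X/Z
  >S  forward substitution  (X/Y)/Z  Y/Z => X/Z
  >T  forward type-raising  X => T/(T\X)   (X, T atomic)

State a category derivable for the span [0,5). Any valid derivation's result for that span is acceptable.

S

[0,5] S   <
  [0,1] "slowly" : NP
  [1,5] S\NP   <B
    [1,3] PP\NP   <
      [1,2] "near" : S
      [2,3] "saw" : (PP\NP)\S
    [3,5] S\PP   <B
      [3,4] "gave" : (N/S)\PP
      [4,5] "under" : S\(N/S)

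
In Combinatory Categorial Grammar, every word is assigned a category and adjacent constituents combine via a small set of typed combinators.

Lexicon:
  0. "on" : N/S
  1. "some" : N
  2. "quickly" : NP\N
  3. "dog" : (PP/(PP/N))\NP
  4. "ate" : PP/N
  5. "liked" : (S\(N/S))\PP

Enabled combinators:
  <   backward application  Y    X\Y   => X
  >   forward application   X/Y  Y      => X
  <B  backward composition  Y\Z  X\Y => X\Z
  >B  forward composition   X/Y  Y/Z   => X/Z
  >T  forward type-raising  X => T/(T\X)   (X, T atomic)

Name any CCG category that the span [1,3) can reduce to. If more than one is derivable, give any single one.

[0,6] S   <
  [0,1] "on" : N/S
  [1,6] S\(N/S)   <
    [1,5] PP   >
      [1,4] PP/(PP/N)   <
        [1,3] NP   >
          [1,2] NP/(NP\N)   >T
            [1,2] "some" : N
          [2,3] "quickly" : NP\N
        [3,4] "dog" : (PP/(PP/N))\NP
      [4,5] "ate" : PP/N
    [5,6] "liked" : (S\(N/S))\PP

NP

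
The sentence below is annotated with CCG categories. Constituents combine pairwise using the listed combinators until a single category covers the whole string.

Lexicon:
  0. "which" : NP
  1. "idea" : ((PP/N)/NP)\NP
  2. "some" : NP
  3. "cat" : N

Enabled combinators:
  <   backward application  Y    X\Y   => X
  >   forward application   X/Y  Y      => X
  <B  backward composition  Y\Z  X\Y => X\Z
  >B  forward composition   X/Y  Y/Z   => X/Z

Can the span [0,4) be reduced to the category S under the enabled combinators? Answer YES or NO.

NP ((PP/N)/NP)\NP NP N
CKY chart[0,4] = {PP}; S ∉ chart

NO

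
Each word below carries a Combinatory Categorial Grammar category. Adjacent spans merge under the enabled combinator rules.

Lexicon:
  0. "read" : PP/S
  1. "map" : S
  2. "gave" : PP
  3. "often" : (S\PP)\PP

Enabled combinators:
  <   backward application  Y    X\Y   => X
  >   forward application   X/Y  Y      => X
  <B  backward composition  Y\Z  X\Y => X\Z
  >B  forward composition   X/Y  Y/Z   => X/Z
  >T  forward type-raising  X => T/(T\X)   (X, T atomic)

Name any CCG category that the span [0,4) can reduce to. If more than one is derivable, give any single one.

S

[0,4] S   <
  [0,2] PP   >
    [0,1] "read" : PP/S
    [1,2] "map" : S
  [2,4] S\PP   <
    [2,3] "gave" : PP
    [3,4] "often" : (S\PP)\PP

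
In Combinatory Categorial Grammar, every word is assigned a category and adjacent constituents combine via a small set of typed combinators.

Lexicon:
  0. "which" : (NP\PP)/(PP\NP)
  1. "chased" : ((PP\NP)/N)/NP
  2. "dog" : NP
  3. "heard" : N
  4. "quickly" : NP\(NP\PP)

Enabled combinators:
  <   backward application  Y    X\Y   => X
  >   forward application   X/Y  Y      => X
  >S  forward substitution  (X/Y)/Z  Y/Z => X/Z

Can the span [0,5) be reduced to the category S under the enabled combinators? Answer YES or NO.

(NP\PP)/(PP\NP) ((PP\NP)/N)/NP NP N NP\(NP\PP)
CKY chart[0,5] = {NP}; S ∉ chart

NO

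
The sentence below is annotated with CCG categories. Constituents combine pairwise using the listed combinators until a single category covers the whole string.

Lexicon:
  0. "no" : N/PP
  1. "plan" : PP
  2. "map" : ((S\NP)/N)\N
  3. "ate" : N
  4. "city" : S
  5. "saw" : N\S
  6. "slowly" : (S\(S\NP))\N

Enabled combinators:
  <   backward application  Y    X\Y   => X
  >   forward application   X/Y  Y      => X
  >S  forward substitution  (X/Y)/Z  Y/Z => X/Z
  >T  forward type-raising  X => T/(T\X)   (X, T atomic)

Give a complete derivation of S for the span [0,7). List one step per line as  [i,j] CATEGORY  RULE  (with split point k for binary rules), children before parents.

[0,7] S   <
  [0,4] S\NP   >
    [0,3] (S\NP)/N   <
      [0,2] N   >
        [0,1] "no" : N/PP
        [1,2] "plan" : PP
      [2,3] "map" : ((S\NP)/N)\N
    [3,4] "ate" : N
  [4,7] S\(S\NP)   <
    [4,6] N   >
      [4,5] N/(N\S)   >T
        [4,5] "city" : S
      [5,6] "saw" : N\S
    [6,7] "slowly" : (S\(S\NP))\N

[0,1] N/PP  lex  "no"
[1,2] PP  lex  "plan"
[0,2] N  >  k=1
[2,3] ((S\NP)/N)\N  lex  "map"
[0,3] (S\NP)/N  <  k=2
[3,4] N  lex  "ate"
[0,4] S\NP  >  k=3
[4,5] S  lex  "city"
[4,5] N/(N\S)  >T
[5,6] N\S  lex  "saw"
[4,6] N  >  k=5
[6,7] (S\(S\NP))\N  lex  "slowly"
[4,7] S\(S\NP)  <  k=6
[0,7] S  <  k=4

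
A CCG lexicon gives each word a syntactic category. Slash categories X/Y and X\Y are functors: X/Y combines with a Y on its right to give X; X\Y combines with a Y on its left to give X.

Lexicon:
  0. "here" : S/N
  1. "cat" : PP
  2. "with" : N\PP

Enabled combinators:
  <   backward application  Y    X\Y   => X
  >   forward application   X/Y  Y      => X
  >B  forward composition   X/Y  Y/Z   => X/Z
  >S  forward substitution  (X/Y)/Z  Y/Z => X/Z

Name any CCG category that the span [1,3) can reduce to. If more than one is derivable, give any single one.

[0,3] S   >
  [0,1] "here" : S/N
  [1,3] N   <
    [1,2] "cat" : PP
    [2,3] "with" : N\PP

N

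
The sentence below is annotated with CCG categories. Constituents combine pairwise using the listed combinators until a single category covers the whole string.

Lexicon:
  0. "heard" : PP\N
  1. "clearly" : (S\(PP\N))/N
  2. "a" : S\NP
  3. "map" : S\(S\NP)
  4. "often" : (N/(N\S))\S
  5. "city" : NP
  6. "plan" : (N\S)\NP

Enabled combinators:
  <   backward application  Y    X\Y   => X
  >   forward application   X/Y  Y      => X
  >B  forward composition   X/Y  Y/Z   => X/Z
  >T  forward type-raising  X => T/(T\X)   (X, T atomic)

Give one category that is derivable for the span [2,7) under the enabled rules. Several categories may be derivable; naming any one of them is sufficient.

N

[0,7] S   <
  [0,1] "heard" : PP\N
  [1,7] S\(PP\N)   >
    [1,2] "clearly" : (S\(PP\N))/N
    [2,7] N   >
      [2,5] N/(N\S)   <
        [2,4] S   <
          [2,3] "a" : S\NP
          [3,4] "map" : S\(S\NP)
        [4,5] "often" : (N/(N\S))\S
      [5,7] N\S   <
        [5,6] "city" : NP
        [6,7] "plan" : (N\S)\NP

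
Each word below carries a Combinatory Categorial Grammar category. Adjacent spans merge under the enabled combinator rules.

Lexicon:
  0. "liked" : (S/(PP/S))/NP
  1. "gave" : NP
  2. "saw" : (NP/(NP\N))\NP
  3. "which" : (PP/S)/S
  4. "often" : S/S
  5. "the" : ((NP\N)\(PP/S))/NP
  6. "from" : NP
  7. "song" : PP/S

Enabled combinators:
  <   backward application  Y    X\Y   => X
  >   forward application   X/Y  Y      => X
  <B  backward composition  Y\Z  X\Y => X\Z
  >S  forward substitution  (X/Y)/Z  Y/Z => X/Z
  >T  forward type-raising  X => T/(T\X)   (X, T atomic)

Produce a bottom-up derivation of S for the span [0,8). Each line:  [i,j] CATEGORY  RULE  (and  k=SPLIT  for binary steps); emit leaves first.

[0,1] (S/(PP/S))/NP  lex  "liked"
[1,2] NP  lex  "gave"
[2,3] (NP/(NP\N))\NP  lex  "saw"
[1,3] NP/(NP\N)  <  k=2
[3,4] (PP/S)/S  lex  "which"
[4,5] S/S  lex  "often"
[3,5] PP/S  >S  k=4
[5,6] ((NP\N)\(PP/S))/NP  lex  "the"
[6,7] NP  lex  "from"
[5,7] (NP\N)\(PP/S)  >  k=6
[3,7] NP\N  <  k=5
[1,7] NP  >  k=3
[0,7] S/(PP/S)  >  k=1
[7,8] PP/S  lex  "song"
[0,8] S  >  k=7

[0,8] S   >
  [0,7] S/(PP/S)   >
    [0,1] "liked" : (S/(PP/S))/NP
    [1,7] NP   >
      [1,3] NP/(NP\N)   <
        [1,2] "gave" : NP
        [2,3] "saw" : (NP/(NP\N))\NP
      [3,7] NP\N   <
        [3,5] PP/S   >S
          [3,4] "which" : (PP/S)/S
          [4,5] "often" : S/S
        [5,7] (NP\N)\(PP/S)   >
          [5,6] "the" : ((NP\N)\(PP/S))/NP
          [6,7] "from" : NP
  [7,8] "song" : PP/S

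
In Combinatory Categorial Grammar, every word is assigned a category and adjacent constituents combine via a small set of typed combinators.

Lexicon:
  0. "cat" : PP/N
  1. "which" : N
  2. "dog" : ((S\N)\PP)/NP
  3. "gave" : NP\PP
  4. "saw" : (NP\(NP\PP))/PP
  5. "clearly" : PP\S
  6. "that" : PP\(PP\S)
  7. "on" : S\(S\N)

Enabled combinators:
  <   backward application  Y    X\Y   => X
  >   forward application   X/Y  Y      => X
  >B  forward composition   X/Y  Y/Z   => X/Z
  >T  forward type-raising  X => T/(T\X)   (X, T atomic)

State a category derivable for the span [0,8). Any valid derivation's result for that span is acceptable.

S

[0,8] S   <
  [0,7] S\N   <
    [0,2] PP   >
      [0,1] "cat" : PP/N
      [1,2] "which" : N
    [2,7] (S\N)\PP   >
      [2,3] "dog" : ((S\N)\PP)/NP
      [3,7] NP   <
        [3,4] "gave" : NP\PP
        [4,7] NP\(NP\PP)   >
          [4,5] "saw" : (NP\(NP\PP))/PP
          [5,7] PP   <
            [5,6] "clearly" : PP\S
            [6,7] "that" : PP\(PP\S)
  [7,8] "on" : S\(S\N)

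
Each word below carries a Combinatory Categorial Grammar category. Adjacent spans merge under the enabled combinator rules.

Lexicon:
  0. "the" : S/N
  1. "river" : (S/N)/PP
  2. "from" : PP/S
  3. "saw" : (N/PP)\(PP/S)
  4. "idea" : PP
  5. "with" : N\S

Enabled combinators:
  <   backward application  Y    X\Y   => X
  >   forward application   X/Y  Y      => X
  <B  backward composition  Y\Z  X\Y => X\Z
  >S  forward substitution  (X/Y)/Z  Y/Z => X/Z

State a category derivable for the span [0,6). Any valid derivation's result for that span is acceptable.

S

[0,6] S   >
  [0,1] "the" : S/N
  [1,6] N   <
    [1,5] S   >
      [1,4] S/PP   >S
        [1,2] "river" : (S/N)/PP
        [2,4] N/PP   <
          [2,3] "from" : PP/S
          [3,4] "saw" : (N/PP)\(PP/S)
      [4,5] "idea" : PP
    [5,6] "with" : N\S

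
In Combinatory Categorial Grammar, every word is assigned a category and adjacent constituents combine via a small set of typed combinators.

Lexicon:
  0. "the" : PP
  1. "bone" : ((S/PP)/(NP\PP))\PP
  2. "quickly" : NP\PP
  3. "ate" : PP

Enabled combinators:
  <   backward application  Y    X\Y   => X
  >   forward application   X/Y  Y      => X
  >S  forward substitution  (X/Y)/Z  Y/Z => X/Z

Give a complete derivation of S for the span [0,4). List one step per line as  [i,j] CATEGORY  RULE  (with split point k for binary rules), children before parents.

[0,4] S   >
  [0,3] S/PP   >
    [0,2] (S/PP)/(NP\PP)   <
      [0,1] "the" : PP
      [1,2] "bone" : ((S/PP)/(NP\PP))\PP
    [2,3] "quickly" : NP\PP
  [3,4] "ate" : PP

[0,1] PP  lex  "the"
[1,2] ((S/PP)/(NP\PP))\PP  lex  "bone"
[0,2] (S/PP)/(NP\PP)  <  k=1
[2,3] NP\PP  lex  "quickly"
[0,3] S/PP  >  k=2
[3,4] PP  lex  "ate"
[0,4] S  >  k=3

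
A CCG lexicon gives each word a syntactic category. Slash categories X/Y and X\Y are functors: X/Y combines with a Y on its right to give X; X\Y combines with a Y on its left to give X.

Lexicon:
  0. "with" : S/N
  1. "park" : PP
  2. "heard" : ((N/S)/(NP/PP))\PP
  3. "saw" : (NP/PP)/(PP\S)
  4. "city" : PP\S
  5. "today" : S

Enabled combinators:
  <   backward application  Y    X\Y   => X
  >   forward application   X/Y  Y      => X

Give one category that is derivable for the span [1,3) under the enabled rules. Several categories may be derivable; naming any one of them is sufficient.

(N/S)/(NP/PP)

[0,6] S   >
  [0,1] "with" : S/N
  [1,6] N   >
    [1,5] N/S   >
      [1,3] (N/S)/(NP/PP)   <
        [1,2] "park" : PP
        [2,3] "heard" : ((N/S)/(NP/PP))\PP
      [3,5] NP/PP   >
        [3,4] "saw" : (NP/PP)/(PP\S)
        [4,5] "city" : PP\S
    [5,6] "today" : S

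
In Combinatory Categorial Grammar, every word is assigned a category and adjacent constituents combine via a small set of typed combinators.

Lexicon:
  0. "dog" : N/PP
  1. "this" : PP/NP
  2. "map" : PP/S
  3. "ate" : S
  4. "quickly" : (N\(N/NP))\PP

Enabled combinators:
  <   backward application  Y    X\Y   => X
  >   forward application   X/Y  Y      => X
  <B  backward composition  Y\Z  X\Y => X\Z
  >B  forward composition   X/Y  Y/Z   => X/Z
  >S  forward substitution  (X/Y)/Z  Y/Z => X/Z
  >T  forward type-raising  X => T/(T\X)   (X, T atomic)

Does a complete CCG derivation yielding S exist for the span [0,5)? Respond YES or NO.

N/PP PP/NP PP/S S (N\(N/NP))\PP
CKY chart[0,5] = {N, N/(N\N), NP/(NP\N), PP/(PP\N), S/(S\N)}; S ∉ chart

NO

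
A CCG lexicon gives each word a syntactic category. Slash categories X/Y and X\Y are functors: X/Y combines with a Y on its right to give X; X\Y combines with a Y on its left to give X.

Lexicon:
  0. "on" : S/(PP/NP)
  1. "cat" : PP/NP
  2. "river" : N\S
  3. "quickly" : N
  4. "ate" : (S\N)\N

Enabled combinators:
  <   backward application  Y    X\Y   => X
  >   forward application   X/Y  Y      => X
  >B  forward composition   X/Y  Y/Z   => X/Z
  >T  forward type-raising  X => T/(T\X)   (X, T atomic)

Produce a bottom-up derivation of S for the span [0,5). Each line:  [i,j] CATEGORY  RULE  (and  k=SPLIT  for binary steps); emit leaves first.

[0,5] S   <
  [0,3] N   <
    [0,2] S   >
      [0,1] "on" : S/(PP/NP)
      [1,2] "cat" : PP/NP
    [2,3] "river" : N\S
  [3,5] S\N   <
    [3,4] "quickly" : N
    [4,5] "ate" : (S\N)\N

[0,1] S/(PP/NP)  lex  "on"
[1,2] PP/NP  lex  "cat"
[0,2] S  >  k=1
[2,3] N\S  lex  "river"
[0,3] N  <  k=2
[3,4] N  lex  "quickly"
[4,5] (S\N)\N  lex  "ate"
[3,5] S\N  <  k=4
[0,5] S  <  k=3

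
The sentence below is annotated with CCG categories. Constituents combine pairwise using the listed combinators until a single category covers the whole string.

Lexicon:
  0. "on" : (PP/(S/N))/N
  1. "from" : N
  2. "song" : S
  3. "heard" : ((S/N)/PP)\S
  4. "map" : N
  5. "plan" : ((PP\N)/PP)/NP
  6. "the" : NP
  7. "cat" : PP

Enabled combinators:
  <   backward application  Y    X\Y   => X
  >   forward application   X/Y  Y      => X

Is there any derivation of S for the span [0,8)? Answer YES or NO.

NO

(PP/(S/N))/N N S ((S/N)/PP)\S N ((PP\N)/PP)/NP NP PP
CKY chart[0,8] = {PP}; S ∉ chart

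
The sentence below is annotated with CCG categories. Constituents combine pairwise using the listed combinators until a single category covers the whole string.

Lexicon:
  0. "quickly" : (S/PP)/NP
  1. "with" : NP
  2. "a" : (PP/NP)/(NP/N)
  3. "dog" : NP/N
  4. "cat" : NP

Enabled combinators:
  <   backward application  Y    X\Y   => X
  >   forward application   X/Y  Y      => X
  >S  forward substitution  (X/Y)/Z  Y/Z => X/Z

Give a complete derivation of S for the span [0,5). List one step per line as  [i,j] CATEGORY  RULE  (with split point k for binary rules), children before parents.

[0,1] (S/PP)/NP  lex  "quickly"
[1,2] NP  lex  "with"
[0,2] S/PP  >  k=1
[2,3] (PP/NP)/(NP/N)  lex  "a"
[3,4] NP/N  lex  "dog"
[2,4] PP/NP  >  k=3
[4,5] NP  lex  "cat"
[2,5] PP  >  k=4
[0,5] S  >  k=2

[0,5] S   >
  [0,2] S/PP   >
    [0,1] "quickly" : (S/PP)/NP
    [1,2] "with" : NP
  [2,5] PP   >
    [2,4] PP/NP   >
      [2,3] "a" : (PP/NP)/(NP/N)
      [3,4] "dog" : NP/N
    [4,5] "cat" : NP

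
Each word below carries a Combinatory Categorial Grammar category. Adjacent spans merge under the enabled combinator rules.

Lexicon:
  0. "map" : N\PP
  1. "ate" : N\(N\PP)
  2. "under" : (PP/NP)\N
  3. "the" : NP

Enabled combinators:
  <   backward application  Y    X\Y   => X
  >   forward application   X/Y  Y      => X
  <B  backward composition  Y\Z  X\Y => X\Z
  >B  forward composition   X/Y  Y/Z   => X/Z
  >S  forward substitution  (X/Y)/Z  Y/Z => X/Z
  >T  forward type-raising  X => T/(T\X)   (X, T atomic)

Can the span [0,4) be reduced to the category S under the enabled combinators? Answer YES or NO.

NO

N\PP N\(N\PP) (PP/NP)\N NP
CKY chart[0,4] = {N/(N\PP), NP/(NP\PP), PP, PP/(NP\NP), PP/(PP\PP), S/(S\PP)}; S ∉ chart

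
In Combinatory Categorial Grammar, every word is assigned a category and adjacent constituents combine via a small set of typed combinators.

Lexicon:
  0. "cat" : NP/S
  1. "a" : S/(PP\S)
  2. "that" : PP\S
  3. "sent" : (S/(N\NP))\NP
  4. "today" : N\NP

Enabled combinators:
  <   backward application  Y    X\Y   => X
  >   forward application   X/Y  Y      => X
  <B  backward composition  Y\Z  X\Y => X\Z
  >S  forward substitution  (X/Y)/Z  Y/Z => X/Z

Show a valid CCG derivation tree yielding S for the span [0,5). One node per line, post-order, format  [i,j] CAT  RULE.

[0,1] NP/S  lex  "cat"
[1,2] S/(PP\S)  lex  "a"
[2,3] PP\S  lex  "that"
[1,3] S  >  k=2
[0,3] NP  >  k=1
[3,4] (S/(N\NP))\NP  lex  "sent"
[0,4] S/(N\NP)  <  k=3
[4,5] N\NP  lex  "today"
[0,5] S  >  k=4

[0,5] S   >
  [0,4] S/(N\NP)   <
    [0,3] NP   >
      [0,1] "cat" : NP/S
      [1,3] S   >
        [1,2] "a" : S/(PP\S)
        [2,3] "that" : PP\S
    [3,4] "sent" : (S/(N\NP))\NP
  [4,5] "today" : N\NP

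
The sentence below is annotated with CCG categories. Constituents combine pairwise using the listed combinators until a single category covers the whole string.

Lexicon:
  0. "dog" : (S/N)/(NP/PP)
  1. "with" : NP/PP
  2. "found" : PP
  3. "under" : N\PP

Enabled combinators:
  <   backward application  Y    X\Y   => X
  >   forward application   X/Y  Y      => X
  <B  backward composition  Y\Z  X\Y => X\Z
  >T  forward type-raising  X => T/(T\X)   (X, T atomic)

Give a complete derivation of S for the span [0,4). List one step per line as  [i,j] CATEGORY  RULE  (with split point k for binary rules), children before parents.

[0,1] (S/N)/(NP/PP)  lex  "dog"
[1,2] NP/PP  lex  "with"
[0,2] S/N  >  k=1
[2,3] PP  lex  "found"
[2,3] N/(N\PP)  >T
[3,4] N\PP  lex  "under"
[2,4] N  >  k=3
[0,4] S  >  k=2

[0,4] S   >
  [0,2] S/N   >
    [0,1] "dog" : (S/N)/(NP/PP)
    [1,2] "with" : NP/PP
  [2,4] N   >
    [2,3] N/(N\PP)   >T
      [2,3] "found" : PP
    [3,4] "under" : N\PP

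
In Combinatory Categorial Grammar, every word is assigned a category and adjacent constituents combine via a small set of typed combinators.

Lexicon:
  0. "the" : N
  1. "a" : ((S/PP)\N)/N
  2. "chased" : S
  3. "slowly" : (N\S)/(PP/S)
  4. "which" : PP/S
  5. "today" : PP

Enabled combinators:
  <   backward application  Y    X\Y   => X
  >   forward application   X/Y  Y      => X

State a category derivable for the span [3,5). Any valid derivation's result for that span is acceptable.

[0,6] S   >
  [0,5] S/PP   <
    [0,1] "the" : N
    [1,5] (S/PP)\N   >
      [1,2] "a" : ((S/PP)\N)/N
      [2,5] N   <
        [2,3] "chased" : S
        [3,5] N\S   >
          [3,4] "slowly" : (N\S)/(PP/S)
          [4,5] "which" : PP/S
  [5,6] "today" : PP

N\S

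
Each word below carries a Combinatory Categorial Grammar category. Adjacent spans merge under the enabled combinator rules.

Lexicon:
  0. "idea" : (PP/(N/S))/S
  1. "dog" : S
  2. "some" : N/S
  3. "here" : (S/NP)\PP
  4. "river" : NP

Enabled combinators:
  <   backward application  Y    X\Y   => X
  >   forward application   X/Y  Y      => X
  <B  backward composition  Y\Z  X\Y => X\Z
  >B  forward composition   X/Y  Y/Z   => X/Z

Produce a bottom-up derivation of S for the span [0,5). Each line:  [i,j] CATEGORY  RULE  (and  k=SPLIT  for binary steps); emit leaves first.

[0,5] S   >
  [0,4] S/NP   <
    [0,3] PP   >
      [0,2] PP/(N/S)   >
        [0,1] "idea" : (PP/(N/S))/S
        [1,2] "dog" : S
      [2,3] "some" : N/S
    [3,4] "here" : (S/NP)\PP
  [4,5] "river" : NP

[0,1] (PP/(N/S))/S  lex  "idea"
[1,2] S  lex  "dog"
[0,2] PP/(N/S)  >  k=1
[2,3] N/S  lex  "some"
[0,3] PP  >  k=2
[3,4] (S/NP)\PP  lex  "here"
[0,4] S/NP  <  k=3
[4,5] NP  lex  "river"
[0,5] S  >  k=4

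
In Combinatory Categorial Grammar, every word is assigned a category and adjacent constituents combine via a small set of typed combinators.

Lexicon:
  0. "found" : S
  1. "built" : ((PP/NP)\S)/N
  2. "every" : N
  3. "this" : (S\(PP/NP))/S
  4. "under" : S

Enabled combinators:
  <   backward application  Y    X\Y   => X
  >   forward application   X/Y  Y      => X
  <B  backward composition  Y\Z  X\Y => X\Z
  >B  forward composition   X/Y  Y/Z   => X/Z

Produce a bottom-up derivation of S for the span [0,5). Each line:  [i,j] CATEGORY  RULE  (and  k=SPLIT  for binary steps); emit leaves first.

[0,5] S   <
  [0,3] PP/NP   <
    [0,1] "found" : S
    [1,3] (PP/NP)\S   >
      [1,2] "built" : ((PP/NP)\S)/N
      [2,3] "every" : N
  [3,5] S\(PP/NP)   >
    [3,4] "this" : (S\(PP/NP))/S
    [4,5] "under" : S

[0,1] S  lex  "found"
[1,2] ((PP/NP)\S)/N  lex  "built"
[2,3] N  lex  "every"
[1,3] (PP/NP)\S  >  k=2
[0,3] PP/NP  <  k=1
[3,4] (S\(PP/NP))/S  lex  "this"
[4,5] S  lex  "under"
[3,5] S\(PP/NP)  >  k=4
[0,5] S  <  k=3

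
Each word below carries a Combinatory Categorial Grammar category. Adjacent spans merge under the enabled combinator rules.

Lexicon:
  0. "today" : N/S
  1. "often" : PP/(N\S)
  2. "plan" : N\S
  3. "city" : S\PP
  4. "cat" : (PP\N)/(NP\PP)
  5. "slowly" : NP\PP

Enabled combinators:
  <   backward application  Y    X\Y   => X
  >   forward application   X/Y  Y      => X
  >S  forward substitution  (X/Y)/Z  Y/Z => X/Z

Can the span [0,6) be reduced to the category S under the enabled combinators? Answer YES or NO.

NO

N/S PP/(N\S) N\S S\PP (PP\N)/(NP\PP) NP\PP
CKY chart[0,6] = {PP}; S ∉ chart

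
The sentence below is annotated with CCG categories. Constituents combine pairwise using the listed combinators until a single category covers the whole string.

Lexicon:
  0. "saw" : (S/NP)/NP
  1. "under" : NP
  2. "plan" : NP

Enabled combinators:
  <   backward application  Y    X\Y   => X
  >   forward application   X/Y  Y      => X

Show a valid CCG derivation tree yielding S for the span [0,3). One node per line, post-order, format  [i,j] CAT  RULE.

[0,3] S   >
  [0,2] S/NP   >
    [0,1] "saw" : (S/NP)/NP
    [1,2] "under" : NP
  [2,3] "plan" : NP

[0,1] (S/NP)/NP  lex  "saw"
[1,2] NP  lex  "under"
[0,2] S/NP  >  k=1
[2,3] NP  lex  "plan"
[0,3] S  >  k=2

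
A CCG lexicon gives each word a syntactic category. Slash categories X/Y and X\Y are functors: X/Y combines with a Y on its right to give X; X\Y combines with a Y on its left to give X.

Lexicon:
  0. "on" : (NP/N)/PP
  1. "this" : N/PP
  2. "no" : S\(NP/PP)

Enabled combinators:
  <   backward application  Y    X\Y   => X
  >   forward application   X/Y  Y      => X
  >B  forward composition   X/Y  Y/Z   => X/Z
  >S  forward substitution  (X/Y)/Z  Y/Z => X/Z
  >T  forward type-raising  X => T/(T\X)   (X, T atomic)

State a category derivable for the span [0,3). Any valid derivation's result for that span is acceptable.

[0,3] S   <
  [0,2] NP/PP   >S
    [0,1] "on" : (NP/N)/PP
    [1,2] "this" : N/PP
  [2,3] "no" : S\(NP/PP)

S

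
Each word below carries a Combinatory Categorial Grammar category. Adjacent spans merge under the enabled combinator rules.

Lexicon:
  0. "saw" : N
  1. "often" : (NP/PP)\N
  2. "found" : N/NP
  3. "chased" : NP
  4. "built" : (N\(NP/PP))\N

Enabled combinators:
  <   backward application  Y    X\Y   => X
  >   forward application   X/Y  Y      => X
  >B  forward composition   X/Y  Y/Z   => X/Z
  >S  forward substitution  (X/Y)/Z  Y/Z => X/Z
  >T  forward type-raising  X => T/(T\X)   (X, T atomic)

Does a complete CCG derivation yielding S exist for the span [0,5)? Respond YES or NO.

NO

N (NP/PP)\N N/NP NP (N\(NP/PP))\N
CKY chart[0,5] = {N, N/(N\N), NP/(NP\N), PP/(PP\N), S/(S\N)}; S ∉ chart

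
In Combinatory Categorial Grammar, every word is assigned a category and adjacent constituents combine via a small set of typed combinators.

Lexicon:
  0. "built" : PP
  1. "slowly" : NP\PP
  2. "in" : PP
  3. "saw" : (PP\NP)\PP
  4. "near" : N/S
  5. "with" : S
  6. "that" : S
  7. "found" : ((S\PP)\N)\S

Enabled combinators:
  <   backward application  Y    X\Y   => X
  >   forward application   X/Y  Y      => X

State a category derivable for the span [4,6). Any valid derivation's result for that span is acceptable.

[0,8] S   <
  [0,4] PP   <
    [0,2] NP   <
      [0,1] "built" : PP
      [1,2] "slowly" : NP\PP
    [2,4] PP\NP   <
      [2,3] "in" : PP
      [3,4] "saw" : (PP\NP)\PP
  [4,8] S\PP   <
    [4,6] N   >
      [4,5] "near" : N/S
      [5,6] "with" : S
    [6,8] (S\PP)\N   <
      [6,7] "that" : S
      [7,8] "found" : ((S\PP)\N)\S

N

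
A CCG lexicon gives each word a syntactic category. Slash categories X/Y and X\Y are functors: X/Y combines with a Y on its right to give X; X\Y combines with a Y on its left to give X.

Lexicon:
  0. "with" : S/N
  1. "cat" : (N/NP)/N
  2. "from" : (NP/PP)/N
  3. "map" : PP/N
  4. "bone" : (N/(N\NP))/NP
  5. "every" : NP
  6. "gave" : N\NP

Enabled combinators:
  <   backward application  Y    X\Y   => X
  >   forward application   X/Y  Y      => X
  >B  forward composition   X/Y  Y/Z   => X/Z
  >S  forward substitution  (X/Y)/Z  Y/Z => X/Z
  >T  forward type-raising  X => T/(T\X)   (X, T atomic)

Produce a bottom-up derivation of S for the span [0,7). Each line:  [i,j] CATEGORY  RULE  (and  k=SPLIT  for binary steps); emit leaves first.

[0,7] S   >
  [0,4] S/N   >B
    [0,1] "with" : S/N
    [1,4] N/N   >S
      [1,2] "cat" : (N/NP)/N
      [2,4] NP/N   >S
        [2,3] "from" : (NP/PP)/N
        [3,4] "map" : PP/N
  [4,7] N   >
    [4,6] N/(N\NP)   >
      [4,5] "bone" : (N/(N\NP))/NP
      [5,6] "every" : NP
    [6,7] "gave" : N\NP

[0,1] S/N  lex  "with"
[1,2] (N/NP)/N  lex  "cat"
[2,3] (NP/PP)/N  lex  "from"
[3,4] PP/N  lex  "map"
[2,4] NP/N  >S  k=3
[1,4] N/N  >S  k=2
[0,4] S/N  >B  k=1
[4,5] (N/(N\NP))/NP  lex  "bone"
[5,6] NP  lex  "every"
[4,6] N/(N\NP)  >  k=5
[6,7] N\NP  lex  "gave"
[4,7] N  >  k=6
[0,7] S  >  k=4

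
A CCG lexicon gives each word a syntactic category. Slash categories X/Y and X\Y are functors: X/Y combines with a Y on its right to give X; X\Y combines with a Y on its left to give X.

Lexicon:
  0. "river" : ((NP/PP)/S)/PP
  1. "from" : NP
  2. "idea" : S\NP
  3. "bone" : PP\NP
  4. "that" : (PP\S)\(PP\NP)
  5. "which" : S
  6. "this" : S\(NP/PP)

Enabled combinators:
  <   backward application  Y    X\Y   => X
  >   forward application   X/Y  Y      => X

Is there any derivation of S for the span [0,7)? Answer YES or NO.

YES

[0,7] S   <
  [0,6] NP/PP   >
    [0,5] (NP/PP)/S   >
      [0,1] "river" : ((NP/PP)/S)/PP
      [1,5] PP   <
        [1,3] S   <
          [1,2] "from" : NP
          [2,3] "idea" : S\NP
        [3,5] PP\S   <
          [3,4] "bone" : PP\NP
          [4,5] "that" : (PP\S)\(PP\NP)
    [5,6] "which" : S
  [6,7] "this" : S\(NP/PP)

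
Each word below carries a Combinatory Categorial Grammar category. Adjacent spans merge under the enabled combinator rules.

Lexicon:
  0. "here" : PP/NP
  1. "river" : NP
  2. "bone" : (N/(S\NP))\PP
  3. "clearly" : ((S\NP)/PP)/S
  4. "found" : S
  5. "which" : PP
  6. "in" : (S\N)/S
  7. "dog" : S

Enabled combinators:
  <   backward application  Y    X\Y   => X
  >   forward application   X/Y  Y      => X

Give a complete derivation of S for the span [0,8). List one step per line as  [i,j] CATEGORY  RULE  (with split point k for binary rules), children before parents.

[0,8] S   <
  [0,6] N   >
    [0,3] N/(S\NP)   <
      [0,2] PP   >
        [0,1] "here" : PP/NP
        [1,2] "river" : NP
      [2,3] "bone" : (N/(S\NP))\PP
    [3,6] S\NP   >
      [3,5] (S\NP)/PP   >
        [3,4] "clearly" : ((S\NP)/PP)/S
        [4,5] "found" : S
      [5,6] "which" : PP
  [6,8] S\N   >
    [6,7] "in" : (S\N)/S
    [7,8] "dog" : S

[0,1] PP/NP  lex  "here"
[1,2] NP  lex  "river"
[0,2] PP  >  k=1
[2,3] (N/(S\NP))\PP  lex  "bone"
[0,3] N/(S\NP)  <  k=2
[3,4] ((S\NP)/PP)/S  lex  "clearly"
[4,5] S  lex  "found"
[3,5] (S\NP)/PP  >  k=4
[5,6] PP  lex  "which"
[3,6] S\NP  >  k=5
[0,6] N  >  k=3
[6,7] (S\N)/S  lex  "in"
[7,8] S  lex  "dog"
[6,8] S\N  >  k=7
[0,8] S  <  k=6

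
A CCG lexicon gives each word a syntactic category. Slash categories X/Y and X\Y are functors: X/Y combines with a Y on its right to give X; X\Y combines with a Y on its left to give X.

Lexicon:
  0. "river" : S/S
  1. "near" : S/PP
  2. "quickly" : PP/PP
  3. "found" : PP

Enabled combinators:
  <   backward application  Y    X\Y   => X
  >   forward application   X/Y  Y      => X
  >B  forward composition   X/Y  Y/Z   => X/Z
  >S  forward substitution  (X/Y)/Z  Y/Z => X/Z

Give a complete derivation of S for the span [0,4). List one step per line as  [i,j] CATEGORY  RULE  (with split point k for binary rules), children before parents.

[0,4] S   >
  [0,3] S/PP   >B
    [0,1] "river" : S/S
    [1,3] S/PP   >B
      [1,2] "near" : S/PP
      [2,3] "quickly" : PP/PP
  [3,4] "found" : PP

[0,1] S/S  lex  "river"
[1,2] S/PP  lex  "near"
[2,3] PP/PP  lex  "quickly"
[1,3] S/PP  >B  k=2
[0,3] S/PP  >B  k=1
[3,4] PP  lex  "found"
[0,4] S  >  k=3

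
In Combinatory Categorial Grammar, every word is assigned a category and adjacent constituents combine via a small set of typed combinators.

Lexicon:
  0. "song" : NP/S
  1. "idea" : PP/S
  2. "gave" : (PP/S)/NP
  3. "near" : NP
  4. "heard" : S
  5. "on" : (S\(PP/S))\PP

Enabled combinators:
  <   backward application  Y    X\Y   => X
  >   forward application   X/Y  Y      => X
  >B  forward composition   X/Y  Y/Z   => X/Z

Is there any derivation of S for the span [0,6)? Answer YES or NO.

NP/S PP/S (PP/S)/NP NP S (S\(PP/S))\PP
CKY chart[0,6] = {NP}; S ∉ chart

NO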